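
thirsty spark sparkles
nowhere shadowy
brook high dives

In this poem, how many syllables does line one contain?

Line one: thirsty(2) + spark(1) + sparkles(2) = 5

5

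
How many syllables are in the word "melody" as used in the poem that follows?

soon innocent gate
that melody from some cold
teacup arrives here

3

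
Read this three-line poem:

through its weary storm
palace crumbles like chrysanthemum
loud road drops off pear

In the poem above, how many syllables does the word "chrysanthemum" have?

"chrysanthemum" has 4 syllables.

4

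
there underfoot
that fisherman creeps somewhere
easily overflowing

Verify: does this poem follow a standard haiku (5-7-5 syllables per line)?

No

Line 1: there(1) + underfoot(3) = 4 (expected 5)
Line 2: that(1) + fisherman(3) + creeps(1) + somewhere(2) = 7 ✓
Line 3: easily(3) + overflowing(4) = 7 (expected 5)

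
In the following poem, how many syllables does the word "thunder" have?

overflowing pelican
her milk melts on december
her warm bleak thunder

2

"thunder" has 2 syllables.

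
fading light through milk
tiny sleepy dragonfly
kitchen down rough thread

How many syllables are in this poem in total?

Line 1: "fading light through milk": 2+1+1+1 = 5
Line 2: "tiny sleepy dragonfly": 2+2+3 = 7
Line 3: "kitchen down rough thread": 2+1+1+1 = 5
Total: 5 + 7 + 5 = 17

17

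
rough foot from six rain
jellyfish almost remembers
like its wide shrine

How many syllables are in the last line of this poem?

The last line: like (1), its (1), wide (1), shrine (1) → 4

4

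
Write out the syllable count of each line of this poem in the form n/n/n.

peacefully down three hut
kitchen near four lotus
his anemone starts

6/6/6

Line 1: peacefully(3) + down(1) + three(1) + hut(1) = 6
Line 2: kitchen(2) + near(1) + four(1) + lotus(2) = 6
Line 3: his(1) + anemone(4) + starts(1) = 6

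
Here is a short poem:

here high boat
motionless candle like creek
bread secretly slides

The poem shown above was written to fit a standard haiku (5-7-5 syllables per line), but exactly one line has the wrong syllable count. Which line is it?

Line 1: here (1), high (1), boat (1) → 3 (expected 5)
Line 2: motionless (3), candle (2), like (1), creek (1) → 7 ✓
Line 3: bread (1), secretly (3), slides (1) → 5 ✓

Line 1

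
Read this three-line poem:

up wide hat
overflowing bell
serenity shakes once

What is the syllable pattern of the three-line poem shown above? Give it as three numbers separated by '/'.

Line 1: up (1), wide (1), hat (1) → 3
Line 2: overflowing (4), bell (1) → 5
Line 3: serenity (4), shakes (1), once (1) → 6

3/5/6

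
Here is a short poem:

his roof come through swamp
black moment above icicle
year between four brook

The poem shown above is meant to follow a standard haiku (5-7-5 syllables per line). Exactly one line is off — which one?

Line 2

Line 1: "his roof come through swamp": 1+1+1+1+1 = 5 ✓
Line 2: "black moment above icicle": 1+2+2+3 = 8 (expected 7)
Line 3: "year between four brook": 1+2+1+1 = 5 ✓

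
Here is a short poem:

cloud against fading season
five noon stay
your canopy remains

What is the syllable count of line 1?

7

Line 1: cloud (1), against (2), fading (2), season (2) → 7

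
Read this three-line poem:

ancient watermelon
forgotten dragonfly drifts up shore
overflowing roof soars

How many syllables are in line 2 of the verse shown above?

9

Line 2: "forgotten dragonfly drifts up shore": 3+3+1+1+1 = 9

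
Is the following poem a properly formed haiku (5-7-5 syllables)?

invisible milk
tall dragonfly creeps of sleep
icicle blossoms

Yes

Line 1: "invisible milk": 4+1 = 5 ✓
Line 2: "tall dragonfly creeps of sleep": 1+3+1+1+1 = 7 ✓
Line 3: "icicle blossoms": 3+2 = 5 ✓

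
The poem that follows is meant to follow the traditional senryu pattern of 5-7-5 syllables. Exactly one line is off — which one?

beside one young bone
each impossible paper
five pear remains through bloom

Line 1: "beside one young bone": 2+1+1+1 = 5 ✓
Line 2: "each impossible paper": 1+4+2 = 7 ✓
Line 3: "five pear remains through bloom": 1+1+2+1+1 = 6 (expected 5)

The third line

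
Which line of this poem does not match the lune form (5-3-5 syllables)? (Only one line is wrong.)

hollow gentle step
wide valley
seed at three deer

The third line

Line 1: hollow(2) + gentle(2) + step(1) = 5 ✓
Line 2: wide(1) + valley(2) = 3 ✓
Line 3: seed(1) + at(1) + three(1) + deer(1) = 4 (expected 5)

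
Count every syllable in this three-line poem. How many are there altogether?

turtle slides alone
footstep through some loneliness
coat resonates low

Line 1: "turtle slides alone": 2+1+2 = 5
Line 2: "footstep through some loneliness": 2+1+1+3 = 7
Line 3: "coat resonates low": 1+3+1 = 5
Total: 5 + 7 + 5 = 17

17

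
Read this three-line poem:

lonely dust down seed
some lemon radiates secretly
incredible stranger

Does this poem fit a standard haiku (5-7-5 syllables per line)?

No

Line 1: lonely (2), dust (1), down (1), seed (1) → 5 ✓
Line 2: some (1), lemon (2), radiates (3), secretly (3) → 9 (expected 7)
Line 3: incredible (4), stranger (2) → 6 (expected 5)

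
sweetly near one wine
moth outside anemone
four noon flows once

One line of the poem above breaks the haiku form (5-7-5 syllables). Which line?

Line 1: sweetly (2), near (1), one (1), wine (1) → 5 ✓
Line 2: moth (1), outside (2), anemone (4) → 7 ✓
Line 3: four (1), noon (1), flows (1), once (1) → 4 (expected 5)

Line 3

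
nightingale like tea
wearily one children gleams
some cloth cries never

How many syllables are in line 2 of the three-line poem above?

Line 2: "wearily one children gleams": 3+1+2+1 = 7

7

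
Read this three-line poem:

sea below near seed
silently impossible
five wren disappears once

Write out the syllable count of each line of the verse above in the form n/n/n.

Line 1: "sea below near seed": 1+2+1+1 = 5
Line 2: "silently impossible": 3+4 = 7
Line 3: "five wren disappears once": 1+1+3+1 = 6

5/7/6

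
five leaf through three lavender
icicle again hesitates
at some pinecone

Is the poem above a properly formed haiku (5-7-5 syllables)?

Line 1: five (1), leaf (1), through (1), three (1), lavender (3) → 7 (expected 5)
Line 2: icicle (3), again (2), hesitates (3) → 8 (expected 7)
Line 3: at (1), some (1), pinecone (2) → 4 (expected 5)

No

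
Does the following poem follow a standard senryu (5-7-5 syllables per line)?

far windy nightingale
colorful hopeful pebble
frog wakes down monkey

No

Line 1: far(1) + windy(2) + nightingale(3) = 6 (expected 5)
Line 2: colorful(3) + hopeful(2) + pebble(2) = 7 ✓
Line 3: frog(1) + wakes(1) + down(1) + monkey(2) = 5 ✓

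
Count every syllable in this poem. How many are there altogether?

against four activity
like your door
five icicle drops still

16

Line 1: "against four activity": 2+1+4 = 7
Line 2: "like your door": 1+1+1 = 3
Line 3: "five icicle drops still": 1+3+1+1 = 6
Total: 7 + 3 + 6 = 16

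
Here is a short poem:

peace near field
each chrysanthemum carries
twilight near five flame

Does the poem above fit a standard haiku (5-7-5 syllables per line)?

Line 1: peace(1) + near(1) + field(1) = 3 (expected 5)
Line 2: each(1) + chrysanthemum(4) + carries(2) = 7 ✓
Line 3: twilight(2) + near(1) + five(1) + flame(1) = 5 ✓

No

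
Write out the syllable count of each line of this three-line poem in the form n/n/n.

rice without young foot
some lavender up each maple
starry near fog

5/8/4

Line 1: rice(1) + without(2) + young(1) + foot(1) = 5
Line 2: some(1) + lavender(3) + up(1) + each(1) + maple(2) = 8
Line 3: starry(2) + near(1) + fog(1) = 4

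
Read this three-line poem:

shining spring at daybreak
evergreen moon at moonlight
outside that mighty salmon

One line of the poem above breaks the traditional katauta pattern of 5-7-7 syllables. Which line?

Line 1: shining(2) + spring(1) + at(1) + daybreak(2) = 6 (expected 5)
Line 2: evergreen(3) + moon(1) + at(1) + moonlight(2) = 7 ✓
Line 3: outside(2) + that(1) + mighty(2) + salmon(2) = 7 ✓

The first line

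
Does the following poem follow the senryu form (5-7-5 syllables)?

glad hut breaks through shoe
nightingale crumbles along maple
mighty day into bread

No

Line 1: glad(1) + hut(1) + breaks(1) + through(1) + shoe(1) = 5 ✓
Line 2: nightingale(3) + crumbles(2) + along(2) + maple(2) = 9 (expected 7)
Line 3: mighty(2) + day(1) + into(2) + bread(1) = 6 (expected 5)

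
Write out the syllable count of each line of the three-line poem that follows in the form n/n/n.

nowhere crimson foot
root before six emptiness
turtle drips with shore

Line 1: nowhere(2) + crimson(2) + foot(1) = 5
Line 2: root(1) + before(2) + six(1) + emptiness(3) = 7
Line 3: turtle(2) + drips(1) + with(1) + shore(1) = 5

5/7/5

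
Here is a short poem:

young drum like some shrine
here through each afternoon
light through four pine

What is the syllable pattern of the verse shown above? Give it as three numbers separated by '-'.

5-6-4

Line 1: young(1) + drum(1) + like(1) + some(1) + shrine(1) = 5
Line 2: here(1) + through(1) + each(1) + afternoon(3) = 6
Line 3: light(1) + through(1) + four(1) + pine(1) = 4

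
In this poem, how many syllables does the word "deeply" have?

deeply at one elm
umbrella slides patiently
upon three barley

"deeply" has 2 syllables.

2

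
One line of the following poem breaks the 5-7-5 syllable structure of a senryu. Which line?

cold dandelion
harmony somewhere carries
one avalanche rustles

Line 1: cold(1) + dandelion(4) = 5 ✓
Line 2: harmony(3) + somewhere(2) + carries(2) = 7 ✓
Line 3: one(1) + avalanche(3) + rustles(2) = 6 (expected 5)

Line 3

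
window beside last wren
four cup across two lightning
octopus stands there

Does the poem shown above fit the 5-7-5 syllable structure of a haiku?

Line 1: "window beside last wren": 2+2+1+1 = 6 (expected 5)
Line 2: "four cup across two lightning": 1+1+2+1+2 = 7 ✓
Line 3: "octopus stands there": 3+1+1 = 5 ✓

No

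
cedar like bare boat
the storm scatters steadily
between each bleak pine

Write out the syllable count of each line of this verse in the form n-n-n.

5-7-5

Line 1: cedar (2), like (1), bare (1), boat (1) → 5
Line 2: the (1), storm (1), scatters (2), steadily (3) → 7
Line 3: between (2), each (1), bleak (1), pine (1) → 5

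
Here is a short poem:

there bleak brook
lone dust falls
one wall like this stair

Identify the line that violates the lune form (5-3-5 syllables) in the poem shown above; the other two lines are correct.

Line 1: "there bleak brook": 1+1+1 = 3 (expected 5)
Line 2: "lone dust falls": 1+1+1 = 3 ✓
Line 3: "one wall like this stair": 1+1+1+1+1 = 5 ✓

Line 1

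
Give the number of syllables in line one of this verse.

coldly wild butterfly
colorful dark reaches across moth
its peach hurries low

6

Line one: "coldly wild butterfly": 2+1+3 = 6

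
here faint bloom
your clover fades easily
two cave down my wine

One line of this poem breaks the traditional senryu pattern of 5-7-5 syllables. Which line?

Line 1: here (1), faint (1), bloom (1) → 3 (expected 5)
Line 2: your (1), clover (2), fades (1), easily (3) → 7 ✓
Line 3: two (1), cave (1), down (1), my (1), wine (1) → 5 ✓

The first line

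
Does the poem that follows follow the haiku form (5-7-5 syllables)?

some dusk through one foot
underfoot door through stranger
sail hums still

No

Line 1: some (1), dusk (1), through (1), one (1), foot (1) → 5 ✓
Line 2: underfoot (3), door (1), through (1), stranger (2) → 7 ✓
Line 3: sail (1), hums (1), still (1) → 3 (expected 5)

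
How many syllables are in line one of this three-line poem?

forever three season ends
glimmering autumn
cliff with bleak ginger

Line one: forever(3) + three(1) + season(2) + ends(1) = 7

7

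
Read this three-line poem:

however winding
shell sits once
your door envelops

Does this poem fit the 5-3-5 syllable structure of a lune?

Line 1: "however winding": 3+2 = 5 ✓
Line 2: "shell sits once": 1+1+1 = 3 ✓
Line 3: "your door envelops": 1+1+3 = 5 ✓

Yes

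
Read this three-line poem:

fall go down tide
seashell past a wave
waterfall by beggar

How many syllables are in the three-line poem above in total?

15

Line 1: fall(1) + go(1) + down(1) + tide(1) = 4
Line 2: seashell(2) + past(1) + a(1) + wave(1) = 5
Line 3: waterfall(3) + by(1) + beggar(2) = 6
Total: 4 + 5 + 6 = 15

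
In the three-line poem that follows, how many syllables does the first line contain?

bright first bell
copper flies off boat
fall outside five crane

The first line: bright(1) + first(1) + bell(1) = 3

3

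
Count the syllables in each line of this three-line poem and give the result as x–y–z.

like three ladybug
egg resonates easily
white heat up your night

Line 1: like(1) + three(1) + ladybug(3) = 5
Line 2: egg(1) + resonates(3) + easily(3) = 7
Line 3: white(1) + heat(1) + up(1) + your(1) + night(1) = 5

5–7–5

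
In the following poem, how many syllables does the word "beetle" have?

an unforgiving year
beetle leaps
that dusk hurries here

2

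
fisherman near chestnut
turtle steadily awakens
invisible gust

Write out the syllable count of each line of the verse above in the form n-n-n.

6-8-5

Line 1: "fisherman near chestnut": 3+1+2 = 6
Line 2: "turtle steadily awakens": 2+3+3 = 8
Line 3: "invisible gust": 4+1 = 5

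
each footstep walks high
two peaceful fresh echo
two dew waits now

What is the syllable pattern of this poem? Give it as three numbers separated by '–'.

5–6–4

Line 1: each(1) + footstep(2) + walks(1) + high(1) = 5
Line 2: two(1) + peaceful(2) + fresh(1) + echo(2) = 6
Line 3: two(1) + dew(1) + waits(1) + now(1) = 4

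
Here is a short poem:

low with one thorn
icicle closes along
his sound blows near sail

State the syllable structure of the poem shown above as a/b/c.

4/7/5

Line 1: low (1), with (1), one (1), thorn (1) → 4
Line 2: icicle (3), closes (2), along (2) → 7
Line 3: his (1), sound (1), blows (1), near (1), sail (1) → 5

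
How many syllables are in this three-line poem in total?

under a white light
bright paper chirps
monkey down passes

14

Line 1: under(2) + a(1) + white(1) + light(1) = 5
Line 2: bright(1) + paper(2) + chirps(1) = 4
Line 3: monkey(2) + down(1) + passes(2) = 5
Total: 5 + 4 + 5 = 14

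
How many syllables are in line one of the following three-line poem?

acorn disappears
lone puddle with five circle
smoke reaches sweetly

Line one: acorn(2) + disappears(3) = 5

5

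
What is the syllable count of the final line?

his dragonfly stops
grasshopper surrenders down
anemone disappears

The final line: anemone(4) + disappears(3) = 7

7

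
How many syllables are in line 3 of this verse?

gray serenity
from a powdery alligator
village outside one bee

Line 3: village (2), outside (2), one (1), bee (1) → 6

6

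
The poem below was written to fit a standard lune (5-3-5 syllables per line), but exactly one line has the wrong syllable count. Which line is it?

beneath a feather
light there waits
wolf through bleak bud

Line 1: beneath(2) + a(1) + feather(2) = 5 ✓
Line 2: light(1) + there(1) + waits(1) = 3 ✓
Line 3: wolf(1) + through(1) + bleak(1) + bud(1) = 4 (expected 5)

The third line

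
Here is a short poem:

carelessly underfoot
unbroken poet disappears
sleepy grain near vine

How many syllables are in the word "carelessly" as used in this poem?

"carelessly" has 3 syllables.

3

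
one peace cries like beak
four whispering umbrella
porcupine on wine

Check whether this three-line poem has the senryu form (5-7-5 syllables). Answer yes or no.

Yes

Line 1: one(1) + peace(1) + cries(1) + like(1) + beak(1) = 5 ✓
Line 2: four(1) + whispering(3) + umbrella(3) = 7 ✓
Line 3: porcupine(3) + on(1) + wine(1) = 5 ✓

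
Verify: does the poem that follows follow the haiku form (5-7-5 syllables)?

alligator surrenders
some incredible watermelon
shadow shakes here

No

Line 1: "alligator surrenders": 4+3 = 7 (expected 5)
Line 2: "some incredible watermelon": 1+4+4 = 9 (expected 7)
Line 3: "shadow shakes here": 2+1+1 = 4 (expected 5)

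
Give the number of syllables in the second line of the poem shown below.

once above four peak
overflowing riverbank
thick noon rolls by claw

The second line: overflowing (4), riverbank (3) → 7

7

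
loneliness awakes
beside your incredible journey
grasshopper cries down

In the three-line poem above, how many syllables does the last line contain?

5

The last line: "grasshopper cries down": 3+1+1 = 5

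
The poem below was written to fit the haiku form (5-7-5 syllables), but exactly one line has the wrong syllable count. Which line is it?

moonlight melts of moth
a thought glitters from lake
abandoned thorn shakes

The second line

Line 1: moonlight(2) + melts(1) + of(1) + moth(1) = 5 ✓
Line 2: a(1) + thought(1) + glitters(2) + from(1) + lake(1) = 6 (expected 7)
Line 3: abandoned(3) + thorn(1) + shakes(1) = 5 ✓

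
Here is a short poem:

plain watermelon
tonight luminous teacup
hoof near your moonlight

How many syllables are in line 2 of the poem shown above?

Line 2: tonight(2) + luminous(3) + teacup(2) = 7

7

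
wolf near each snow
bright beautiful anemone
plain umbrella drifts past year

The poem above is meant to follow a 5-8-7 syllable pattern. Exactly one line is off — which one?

The first line

Line 1: wolf(1) + near(1) + each(1) + snow(1) = 4 (expected 5)
Line 2: bright(1) + beautiful(3) + anemone(4) = 8 ✓
Line 3: plain(1) + umbrella(3) + drifts(1) + past(1) + year(1) = 7 ✓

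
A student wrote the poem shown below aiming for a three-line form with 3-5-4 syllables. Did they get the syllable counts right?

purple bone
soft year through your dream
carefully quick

Line 1: purple(2) + bone(1) = 3 ✓
Line 2: soft(1) + year(1) + through(1) + your(1) + dream(1) = 5 ✓
Line 3: carefully(3) + quick(1) = 4 ✓

Yes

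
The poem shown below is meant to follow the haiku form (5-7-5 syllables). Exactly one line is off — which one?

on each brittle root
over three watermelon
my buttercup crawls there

Line 3

Line 1: on (1), each (1), brittle (2), root (1) → 5 ✓
Line 2: over (2), three (1), watermelon (4) → 7 ✓
Line 3: my (1), buttercup (3), crawls (1), there (1) → 6 (expected 5)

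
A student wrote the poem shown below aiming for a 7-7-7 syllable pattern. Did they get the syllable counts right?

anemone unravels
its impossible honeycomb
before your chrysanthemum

Line 1: "anemone unravels": 4+3 = 7 ✓
Line 2: "its impossible honeycomb": 1+4+3 = 8 (expected 7)
Line 3: "before your chrysanthemum": 2+1+4 = 7 ✓

No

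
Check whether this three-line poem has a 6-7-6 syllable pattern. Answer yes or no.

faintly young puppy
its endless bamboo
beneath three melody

Line 1: faintly(2) + young(1) + puppy(2) = 5 (expected 6)
Line 2: its(1) + endless(2) + bamboo(2) = 5 (expected 7)
Line 3: beneath(2) + three(1) + melody(3) = 6 ✓

No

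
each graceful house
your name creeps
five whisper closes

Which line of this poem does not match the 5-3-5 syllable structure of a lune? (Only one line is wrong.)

Line 1: "each graceful house": 1+2+1 = 4 (expected 5)
Line 2: "your name creeps": 1+1+1 = 3 ✓
Line 3: "five whisper closes": 1+2+2 = 5 ✓

Line 1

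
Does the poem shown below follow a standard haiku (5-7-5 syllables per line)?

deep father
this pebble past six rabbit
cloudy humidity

No

Line 1: deep(1) + father(2) = 3 (expected 5)
Line 2: this(1) + pebble(2) + past(1) + six(1) + rabbit(2) = 7 ✓
Line 3: cloudy(2) + humidity(4) = 6 (expected 5)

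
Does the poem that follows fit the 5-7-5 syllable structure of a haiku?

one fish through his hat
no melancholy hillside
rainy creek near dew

Yes

Line 1: one(1) + fish(1) + through(1) + his(1) + hat(1) = 5 ✓
Line 2: no(1) + melancholy(4) + hillside(2) = 7 ✓
Line 3: rainy(2) + creek(1) + near(1) + dew(1) = 5 ✓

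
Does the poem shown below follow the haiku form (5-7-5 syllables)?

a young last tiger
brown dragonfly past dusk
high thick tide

No

Line 1: "a young last tiger": 1+1+1+2 = 5 ✓
Line 2: "brown dragonfly past dusk": 1+3+1+1 = 6 (expected 7)
Line 3: "high thick tide": 1+1+1 = 3 (expected 5)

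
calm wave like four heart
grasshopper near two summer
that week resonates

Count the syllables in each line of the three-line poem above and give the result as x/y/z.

Line 1: calm (1), wave (1), like (1), four (1), heart (1) → 5
Line 2: grasshopper (3), near (1), two (1), summer (2) → 7
Line 3: that (1), week (1), resonates (3) → 5

5/7/5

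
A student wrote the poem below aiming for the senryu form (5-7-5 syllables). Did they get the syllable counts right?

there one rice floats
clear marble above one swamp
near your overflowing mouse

No

Line 1: there(1) + one(1) + rice(1) + floats(1) = 4 (expected 5)
Line 2: clear(1) + marble(2) + above(2) + one(1) + swamp(1) = 7 ✓
Line 3: near(1) + your(1) + overflowing(4) + mouse(1) = 7 (expected 5)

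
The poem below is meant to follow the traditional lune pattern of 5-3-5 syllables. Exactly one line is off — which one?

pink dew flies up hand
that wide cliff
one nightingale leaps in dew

The third line

Line 1: pink (1), dew (1), flies (1), up (1), hand (1) → 5 ✓
Line 2: that (1), wide (1), cliff (1) → 3 ✓
Line 3: one (1), nightingale (3), leaps (1), in (1), dew (1) → 7 (expected 5)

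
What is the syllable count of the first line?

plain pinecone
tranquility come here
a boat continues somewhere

3

The first line: "plain pinecone": 1+2 = 3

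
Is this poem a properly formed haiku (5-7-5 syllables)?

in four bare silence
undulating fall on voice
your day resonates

Yes

Line 1: "in four bare silence": 1+1+1+2 = 5 ✓
Line 2: "undulating fall on voice": 4+1+1+1 = 7 ✓
Line 3: "your day resonates": 1+1+3 = 5 ✓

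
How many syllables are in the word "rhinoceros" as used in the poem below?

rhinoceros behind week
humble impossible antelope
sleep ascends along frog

"rhinoceros" has 4 syllables.

4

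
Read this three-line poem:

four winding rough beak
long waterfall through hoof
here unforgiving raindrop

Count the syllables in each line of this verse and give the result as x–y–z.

5–6–7

Line 1: "four winding rough beak": 1+2+1+1 = 5
Line 2: "long waterfall through hoof": 1+3+1+1 = 6
Line 3: "here unforgiving raindrop": 1+4+2 = 7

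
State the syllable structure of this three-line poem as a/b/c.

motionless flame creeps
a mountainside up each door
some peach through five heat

5/7/5

Line 1: motionless (3), flame (1), creeps (1) → 5
Line 2: a (1), mountainside (3), up (1), each (1), door (1) → 7
Line 3: some (1), peach (1), through (1), five (1), heat (1) → 5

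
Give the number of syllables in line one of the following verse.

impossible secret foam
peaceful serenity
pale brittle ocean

Line one: impossible (4), secret (2), foam (1) → 7

7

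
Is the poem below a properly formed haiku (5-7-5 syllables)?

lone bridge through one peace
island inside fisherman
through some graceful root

Yes

Line 1: lone (1), bridge (1), through (1), one (1), peace (1) → 5 ✓
Line 2: island (2), inside (2), fisherman (3) → 7 ✓
Line 3: through (1), some (1), graceful (2), root (1) → 5 ✓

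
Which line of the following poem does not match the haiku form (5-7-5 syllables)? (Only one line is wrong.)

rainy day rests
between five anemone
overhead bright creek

The first line

Line 1: "rainy day rests": 2+1+1 = 4 (expected 5)
Line 2: "between five anemone": 2+1+4 = 7 ✓
Line 3: "overhead bright creek": 3+1+1 = 5 ✓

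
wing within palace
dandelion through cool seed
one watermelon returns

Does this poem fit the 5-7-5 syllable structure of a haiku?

Line 1: wing (1), within (2), palace (2) → 5 ✓
Line 2: dandelion (4), through (1), cool (1), seed (1) → 7 ✓
Line 3: one (1), watermelon (4), returns (2) → 7 (expected 5)

No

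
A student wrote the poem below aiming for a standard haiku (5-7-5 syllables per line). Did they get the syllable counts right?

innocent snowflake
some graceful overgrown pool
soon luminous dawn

Line 1: "innocent snowflake": 3+2 = 5 ✓
Line 2: "some graceful overgrown pool": 1+2+3+1 = 7 ✓
Line 3: "soon luminous dawn": 1+3+1 = 5 ✓

Yes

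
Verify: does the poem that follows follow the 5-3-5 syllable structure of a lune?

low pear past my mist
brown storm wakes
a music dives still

Line 1: low(1) + pear(1) + past(1) + my(1) + mist(1) = 5 ✓
Line 2: brown(1) + storm(1) + wakes(1) = 3 ✓
Line 3: a(1) + music(2) + dives(1) + still(1) = 5 ✓

Yes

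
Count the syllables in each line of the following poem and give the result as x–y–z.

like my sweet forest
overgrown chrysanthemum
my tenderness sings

5–7–5

Line 1: "like my sweet forest": 1+1+1+2 = 5
Line 2: "overgrown chrysanthemum": 3+4 = 7
Line 3: "my tenderness sings": 1+3+1 = 5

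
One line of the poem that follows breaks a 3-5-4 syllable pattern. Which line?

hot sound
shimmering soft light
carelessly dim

Line 1: hot(1) + sound(1) = 2 (expected 3)
Line 2: shimmering(3) + soft(1) + light(1) = 5 ✓
Line 3: carelessly(3) + dim(1) = 4 ✓

Line 1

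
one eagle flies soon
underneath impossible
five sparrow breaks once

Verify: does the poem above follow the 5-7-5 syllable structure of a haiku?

Line 1: "one eagle flies soon": 1+2+1+1 = 5 ✓
Line 2: "underneath impossible": 3+4 = 7 ✓
Line 3: "five sparrow breaks once": 1+2+1+1 = 5 ✓

Yes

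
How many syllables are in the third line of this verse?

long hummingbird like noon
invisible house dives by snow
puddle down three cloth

5

The third line: puddle(2) + down(1) + three(1) + cloth(1) = 5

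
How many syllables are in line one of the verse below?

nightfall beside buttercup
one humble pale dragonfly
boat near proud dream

7

Line one: "nightfall beside buttercup": 2+2+3 = 7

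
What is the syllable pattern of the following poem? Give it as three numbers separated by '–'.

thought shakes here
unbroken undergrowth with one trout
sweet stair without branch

3–9–5

Line 1: thought(1) + shakes(1) + here(1) = 3
Line 2: unbroken(3) + undergrowth(3) + with(1) + one(1) + trout(1) = 9
Line 3: sweet(1) + stair(1) + without(2) + branch(1) = 5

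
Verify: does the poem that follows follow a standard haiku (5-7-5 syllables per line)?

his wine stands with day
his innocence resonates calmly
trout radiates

Line 1: "his wine stands with day": 1+1+1+1+1 = 5 ✓
Line 2: "his innocence resonates calmly": 1+3+3+2 = 9 (expected 7)
Line 3: "trout radiates": 1+3 = 4 (expected 5)

No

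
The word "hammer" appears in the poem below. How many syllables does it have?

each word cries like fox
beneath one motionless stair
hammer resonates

"hammer" has 2 syllables.

2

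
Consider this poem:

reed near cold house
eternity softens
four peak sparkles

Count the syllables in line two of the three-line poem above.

Line two: eternity (4), softens (2) → 6

6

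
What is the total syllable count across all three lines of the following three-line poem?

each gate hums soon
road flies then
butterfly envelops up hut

Line 1: each (1), gate (1), hums (1), soon (1) → 4
Line 2: road (1), flies (1), then (1) → 3
Line 3: butterfly (3), envelops (3), up (1), hut (1) → 8
Total: 4 + 3 + 8 = 15

15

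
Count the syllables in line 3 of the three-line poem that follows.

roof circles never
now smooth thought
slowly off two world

Line 3: slowly(2) + off(1) + two(1) + world(1) = 5

5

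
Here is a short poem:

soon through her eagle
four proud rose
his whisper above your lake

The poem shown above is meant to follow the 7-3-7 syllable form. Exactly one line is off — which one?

Line 1: soon (1), through (1), her (1), eagle (2) → 5 (expected 7)
Line 2: four (1), proud (1), rose (1) → 3 ✓
Line 3: his (1), whisper (2), above (2), your (1), lake (1) → 7 ✓

The first line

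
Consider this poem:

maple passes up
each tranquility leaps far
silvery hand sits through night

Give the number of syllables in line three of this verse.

7

Line three: "silvery hand sits through night": 3+1+1+1+1 = 7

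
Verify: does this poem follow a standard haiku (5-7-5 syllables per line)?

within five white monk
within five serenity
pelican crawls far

Yes

Line 1: within (2), five (1), white (1), monk (1) → 5 ✓
Line 2: within (2), five (1), serenity (4) → 7 ✓
Line 3: pelican (3), crawls (1), far (1) → 5 ✓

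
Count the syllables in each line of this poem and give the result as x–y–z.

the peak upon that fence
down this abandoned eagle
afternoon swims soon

6–7–5

Line 1: the (1), peak (1), upon (2), that (1), fence (1) → 6
Line 2: down (1), this (1), abandoned (3), eagle (2) → 7
Line 3: afternoon (3), swims (1), soon (1) → 5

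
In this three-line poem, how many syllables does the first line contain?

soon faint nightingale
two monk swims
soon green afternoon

The first line: soon(1) + faint(1) + nightingale(3) = 5

5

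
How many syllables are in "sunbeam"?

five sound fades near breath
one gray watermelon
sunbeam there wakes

2

"sunbeam" has 2 syllables.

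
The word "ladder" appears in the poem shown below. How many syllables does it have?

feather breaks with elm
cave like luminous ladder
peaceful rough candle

2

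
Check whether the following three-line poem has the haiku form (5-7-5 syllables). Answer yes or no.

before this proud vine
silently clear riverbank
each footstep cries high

Line 1: before(2) + this(1) + proud(1) + vine(1) = 5 ✓
Line 2: silently(3) + clear(1) + riverbank(3) = 7 ✓
Line 3: each(1) + footstep(2) + cries(1) + high(1) = 5 ✓

Yes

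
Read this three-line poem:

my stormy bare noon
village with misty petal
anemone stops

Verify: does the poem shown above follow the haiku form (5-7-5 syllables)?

Line 1: my (1), stormy (2), bare (1), noon (1) → 5 ✓
Line 2: village (2), with (1), misty (2), petal (2) → 7 ✓
Line 3: anemone (4), stops (1) → 5 ✓

Yes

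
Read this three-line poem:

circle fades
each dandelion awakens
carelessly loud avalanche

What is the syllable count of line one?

Line one: circle (2), fades (1) → 3

3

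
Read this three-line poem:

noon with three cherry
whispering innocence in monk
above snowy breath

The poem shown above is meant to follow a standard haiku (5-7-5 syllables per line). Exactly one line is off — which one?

Line 1: noon(1) + with(1) + three(1) + cherry(2) = 5 ✓
Line 2: whispering(3) + innocence(3) + in(1) + monk(1) = 8 (expected 7)
Line 3: above(2) + snowy(2) + breath(1) = 5 ✓

The second line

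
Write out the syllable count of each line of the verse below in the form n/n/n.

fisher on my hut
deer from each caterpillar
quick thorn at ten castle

5/7/6

Line 1: fisher(2) + on(1) + my(1) + hut(1) = 5
Line 2: deer(1) + from(1) + each(1) + caterpillar(4) = 7
Line 3: quick(1) + thorn(1) + at(1) + ten(1) + castle(2) = 6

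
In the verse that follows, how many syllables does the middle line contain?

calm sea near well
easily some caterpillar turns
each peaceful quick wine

The middle line: easily (3), some (1), caterpillar (4), turns (1) → 9

9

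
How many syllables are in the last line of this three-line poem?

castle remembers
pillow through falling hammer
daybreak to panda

5

The last line: daybreak(2) + to(1) + panda(2) = 5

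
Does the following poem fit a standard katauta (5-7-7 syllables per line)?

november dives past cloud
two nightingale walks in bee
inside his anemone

No

Line 1: "november dives past cloud": 3+1+1+1 = 6 (expected 5)
Line 2: "two nightingale walks in bee": 1+3+1+1+1 = 7 ✓
Line 3: "inside his anemone": 2+1+4 = 7 ✓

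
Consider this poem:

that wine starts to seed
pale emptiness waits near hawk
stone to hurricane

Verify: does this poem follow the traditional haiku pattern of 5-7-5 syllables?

Yes

Line 1: that (1), wine (1), starts (1), to (1), seed (1) → 5 ✓
Line 2: pale (1), emptiness (3), waits (1), near (1), hawk (1) → 7 ✓
Line 3: stone (1), to (1), hurricane (3) → 5 ✓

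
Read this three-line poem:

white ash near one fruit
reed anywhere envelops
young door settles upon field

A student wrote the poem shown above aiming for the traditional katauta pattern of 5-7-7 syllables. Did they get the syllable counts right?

Yes

Line 1: white(1) + ash(1) + near(1) + one(1) + fruit(1) = 5 ✓
Line 2: reed(1) + anywhere(3) + envelops(3) = 7 ✓
Line 3: young(1) + door(1) + settles(2) + upon(2) + field(1) = 7 ✓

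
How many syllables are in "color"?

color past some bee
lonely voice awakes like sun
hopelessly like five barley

"color" has 2 syllables.

2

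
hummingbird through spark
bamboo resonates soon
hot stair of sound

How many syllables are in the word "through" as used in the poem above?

1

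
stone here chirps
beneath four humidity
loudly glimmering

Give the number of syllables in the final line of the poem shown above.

5

The final line: "loudly glimmering": 2+3 = 5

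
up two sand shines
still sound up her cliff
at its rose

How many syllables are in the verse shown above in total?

12

Line 1: up(1) + two(1) + sand(1) + shines(1) = 4
Line 2: still(1) + sound(1) + up(1) + her(1) + cliff(1) = 5
Line 3: at(1) + its(1) + rose(1) = 3
Total: 4 + 5 + 3 = 12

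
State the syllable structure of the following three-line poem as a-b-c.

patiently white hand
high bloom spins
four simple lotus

5-3-5

Line 1: patiently (3), white (1), hand (1) → 5
Line 2: high (1), bloom (1), spins (1) → 3
Line 3: four (1), simple (2), lotus (2) → 5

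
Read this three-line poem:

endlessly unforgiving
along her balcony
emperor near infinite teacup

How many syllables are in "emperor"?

3

"emperor" has 3 syllables.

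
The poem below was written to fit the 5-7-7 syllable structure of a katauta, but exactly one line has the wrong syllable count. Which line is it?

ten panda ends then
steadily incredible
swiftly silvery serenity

Line 1: "ten panda ends then": 1+2+1+1 = 5 ✓
Line 2: "steadily incredible": 3+4 = 7 ✓
Line 3: "swiftly silvery serenity": 2+3+4 = 9 (expected 7)

Line 3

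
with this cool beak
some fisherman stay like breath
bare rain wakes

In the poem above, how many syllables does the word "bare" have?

"bare" has 1 syllable.

1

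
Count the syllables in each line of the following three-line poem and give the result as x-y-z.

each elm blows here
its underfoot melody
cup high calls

4-7-3

Line 1: each(1) + elm(1) + blows(1) + here(1) = 4
Line 2: its(1) + underfoot(3) + melody(3) = 7
Line 3: cup(1) + high(1) + calls(1) = 3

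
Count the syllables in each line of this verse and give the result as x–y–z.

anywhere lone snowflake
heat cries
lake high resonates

6–2–5

Line 1: anywhere(3) + lone(1) + snowflake(2) = 6
Line 2: heat(1) + cries(1) = 2
Line 3: lake(1) + high(1) + resonates(3) = 5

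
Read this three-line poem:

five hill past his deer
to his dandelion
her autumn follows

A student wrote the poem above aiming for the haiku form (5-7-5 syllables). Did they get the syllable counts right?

Line 1: five(1) + hill(1) + past(1) + his(1) + deer(1) = 5 ✓
Line 2: to(1) + his(1) + dandelion(4) = 6 (expected 7)
Line 3: her(1) + autumn(2) + follows(2) = 5 ✓

No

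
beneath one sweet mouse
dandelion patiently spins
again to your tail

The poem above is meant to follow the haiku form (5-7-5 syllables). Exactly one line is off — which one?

Line 1: beneath(2) + one(1) + sweet(1) + mouse(1) = 5 ✓
Line 2: dandelion(4) + patiently(3) + spins(1) = 8 (expected 7)
Line 3: again(2) + to(1) + your(1) + tail(1) = 5 ✓

Line 2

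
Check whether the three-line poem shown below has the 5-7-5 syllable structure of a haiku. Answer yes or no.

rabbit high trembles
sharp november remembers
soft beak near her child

Yes

Line 1: rabbit (2), high (1), trembles (2) → 5 ✓
Line 2: sharp (1), november (3), remembers (3) → 7 ✓
Line 3: soft (1), beak (1), near (1), her (1), child (1) → 5 ✓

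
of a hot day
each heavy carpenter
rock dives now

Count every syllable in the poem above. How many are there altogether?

13

Line 1: "of a hot day": 1+1+1+1 = 4
Line 2: "each heavy carpenter": 1+2+3 = 6
Line 3: "rock dives now": 1+1+1 = 3
Total: 4 + 6 + 3 = 13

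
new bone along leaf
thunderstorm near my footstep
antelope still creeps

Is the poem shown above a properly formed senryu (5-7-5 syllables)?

Line 1: new (1), bone (1), along (2), leaf (1) → 5 ✓
Line 2: thunderstorm (3), near (1), my (1), footstep (2) → 7 ✓
Line 3: antelope (3), still (1), creeps (1) → 5 ✓

Yes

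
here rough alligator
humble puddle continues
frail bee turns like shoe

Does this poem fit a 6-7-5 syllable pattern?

Yes

Line 1: here(1) + rough(1) + alligator(4) = 6 ✓
Line 2: humble(2) + puddle(2) + continues(3) = 7 ✓
Line 3: frail(1) + bee(1) + turns(1) + like(1) + shoe(1) = 5 ✓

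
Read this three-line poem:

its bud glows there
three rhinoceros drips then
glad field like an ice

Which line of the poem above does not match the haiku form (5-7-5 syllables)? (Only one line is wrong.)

Line 1: its (1), bud (1), glows (1), there (1) → 4 (expected 5)
Line 2: three (1), rhinoceros (4), drips (1), then (1) → 7 ✓
Line 3: glad (1), field (1), like (1), an (1), ice (1) → 5 ✓

Line 1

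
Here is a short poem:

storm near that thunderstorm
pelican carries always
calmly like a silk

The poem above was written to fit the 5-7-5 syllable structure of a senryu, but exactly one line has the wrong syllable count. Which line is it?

The first line

Line 1: storm (1), near (1), that (1), thunderstorm (3) → 6 (expected 5)
Line 2: pelican (3), carries (2), always (2) → 7 ✓
Line 3: calmly (2), like (1), a (1), silk (1) → 5 ✓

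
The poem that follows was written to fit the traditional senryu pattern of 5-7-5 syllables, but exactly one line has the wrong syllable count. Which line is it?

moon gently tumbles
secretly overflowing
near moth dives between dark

Line 3

Line 1: moon (1), gently (2), tumbles (2) → 5 ✓
Line 2: secretly (3), overflowing (4) → 7 ✓
Line 3: near (1), moth (1), dives (1), between (2), dark (1) → 6 (expected 5)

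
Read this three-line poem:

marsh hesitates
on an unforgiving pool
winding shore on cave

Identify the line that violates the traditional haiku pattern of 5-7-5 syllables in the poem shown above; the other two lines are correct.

Line 1: marsh(1) + hesitates(3) = 4 (expected 5)
Line 2: on(1) + an(1) + unforgiving(4) + pool(1) = 7 ✓
Line 3: winding(2) + shore(1) + on(1) + cave(1) = 5 ✓

The first line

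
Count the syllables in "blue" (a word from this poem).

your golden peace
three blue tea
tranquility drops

"blue" has 1 syllable.

1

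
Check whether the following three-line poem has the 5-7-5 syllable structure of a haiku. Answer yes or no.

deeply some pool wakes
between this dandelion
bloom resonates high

Line 1: deeply(2) + some(1) + pool(1) + wakes(1) = 5 ✓
Line 2: between(2) + this(1) + dandelion(4) = 7 ✓
Line 3: bloom(1) + resonates(3) + high(1) = 5 ✓

Yes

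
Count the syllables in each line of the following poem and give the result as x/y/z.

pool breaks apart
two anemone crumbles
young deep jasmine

Line 1: pool(1) + breaks(1) + apart(2) = 4
Line 2: two(1) + anemone(4) + crumbles(2) = 7
Line 3: young(1) + deep(1) + jasmine(2) = 4

4/7/4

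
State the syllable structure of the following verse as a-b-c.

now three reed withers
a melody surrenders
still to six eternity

5-7-7

Line 1: "now three reed withers": 1+1+1+2 = 5
Line 2: "a melody surrenders": 1+3+3 = 7
Line 3: "still to six eternity": 1+1+1+4 = 7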